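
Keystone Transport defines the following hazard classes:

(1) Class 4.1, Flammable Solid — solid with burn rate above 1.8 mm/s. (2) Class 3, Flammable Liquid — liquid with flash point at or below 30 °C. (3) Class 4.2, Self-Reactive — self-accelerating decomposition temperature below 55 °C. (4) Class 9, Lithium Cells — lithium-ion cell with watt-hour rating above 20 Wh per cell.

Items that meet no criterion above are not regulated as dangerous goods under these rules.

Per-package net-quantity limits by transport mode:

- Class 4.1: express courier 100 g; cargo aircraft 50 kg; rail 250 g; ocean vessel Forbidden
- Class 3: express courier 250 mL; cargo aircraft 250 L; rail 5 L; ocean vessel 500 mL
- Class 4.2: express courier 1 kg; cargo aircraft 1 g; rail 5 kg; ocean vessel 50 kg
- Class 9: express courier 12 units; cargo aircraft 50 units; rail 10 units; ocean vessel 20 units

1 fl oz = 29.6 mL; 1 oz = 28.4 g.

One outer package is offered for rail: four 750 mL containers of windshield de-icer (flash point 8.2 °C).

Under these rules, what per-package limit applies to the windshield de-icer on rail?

Windshield de-icer: flash point 8.2 °C ≤ 30 °C → Class 3 (Flammable Liquid).
The rail limit for Class 3 is 5 L.

5 L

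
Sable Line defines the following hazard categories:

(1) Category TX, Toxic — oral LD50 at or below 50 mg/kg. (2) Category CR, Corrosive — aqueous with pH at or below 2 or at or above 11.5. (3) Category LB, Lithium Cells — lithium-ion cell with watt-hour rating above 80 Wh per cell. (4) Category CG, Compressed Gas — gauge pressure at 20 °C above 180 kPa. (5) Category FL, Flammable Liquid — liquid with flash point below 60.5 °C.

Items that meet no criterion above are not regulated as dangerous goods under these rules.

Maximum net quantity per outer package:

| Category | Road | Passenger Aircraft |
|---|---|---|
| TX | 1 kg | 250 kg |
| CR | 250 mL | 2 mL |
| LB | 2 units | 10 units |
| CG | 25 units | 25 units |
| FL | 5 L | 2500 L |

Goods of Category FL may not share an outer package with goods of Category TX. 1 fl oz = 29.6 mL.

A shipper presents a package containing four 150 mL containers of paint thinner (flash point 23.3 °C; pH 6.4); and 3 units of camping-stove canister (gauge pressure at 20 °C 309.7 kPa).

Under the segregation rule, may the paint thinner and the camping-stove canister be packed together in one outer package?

Yes

With flash point 23.3 °C (< 60.5 °C), the paint thinner falls in Category FL.
The camping-stove canister has gauge pressure at 20 °C 309.7 kPa, which is > 180 kPa, so it is Category CG (Compressed Gas).
No segregation rule bars Category FL with Category CG.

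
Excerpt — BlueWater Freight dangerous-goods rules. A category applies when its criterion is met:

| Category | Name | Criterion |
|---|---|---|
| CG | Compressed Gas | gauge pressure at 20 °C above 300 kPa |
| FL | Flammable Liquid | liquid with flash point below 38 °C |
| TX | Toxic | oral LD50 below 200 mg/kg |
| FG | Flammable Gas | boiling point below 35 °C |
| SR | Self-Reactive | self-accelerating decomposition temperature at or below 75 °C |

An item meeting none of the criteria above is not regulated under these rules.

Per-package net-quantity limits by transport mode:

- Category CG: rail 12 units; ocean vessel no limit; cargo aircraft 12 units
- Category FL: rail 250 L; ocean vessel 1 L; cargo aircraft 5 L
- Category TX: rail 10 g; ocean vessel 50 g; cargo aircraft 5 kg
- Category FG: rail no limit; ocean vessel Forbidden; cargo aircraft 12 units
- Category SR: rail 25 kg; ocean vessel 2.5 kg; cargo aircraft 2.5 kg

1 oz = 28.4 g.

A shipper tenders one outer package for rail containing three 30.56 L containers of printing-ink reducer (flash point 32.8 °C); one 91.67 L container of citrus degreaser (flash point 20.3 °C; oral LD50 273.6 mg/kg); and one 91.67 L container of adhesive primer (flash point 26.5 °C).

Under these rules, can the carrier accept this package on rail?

No

Printing-ink reducer: flash point 32.8 °C < 38 °C → Category FL (Flammable Liquid).
Flash point 20.3 °C meets the Category FL criterion (Flammable Liquid), so the citrus degreaser is Category FL.
The adhesive primer has flash point 26.5 °C, which is < 38 °C, so it is Category FL (Flammable Liquid).
Category FL net quantity: (three 30.56 L containers = 91.68 L) + 91.67 L + 91.67 L = 275.02 L.
That exceeds the Category FL rail limit of 250 L.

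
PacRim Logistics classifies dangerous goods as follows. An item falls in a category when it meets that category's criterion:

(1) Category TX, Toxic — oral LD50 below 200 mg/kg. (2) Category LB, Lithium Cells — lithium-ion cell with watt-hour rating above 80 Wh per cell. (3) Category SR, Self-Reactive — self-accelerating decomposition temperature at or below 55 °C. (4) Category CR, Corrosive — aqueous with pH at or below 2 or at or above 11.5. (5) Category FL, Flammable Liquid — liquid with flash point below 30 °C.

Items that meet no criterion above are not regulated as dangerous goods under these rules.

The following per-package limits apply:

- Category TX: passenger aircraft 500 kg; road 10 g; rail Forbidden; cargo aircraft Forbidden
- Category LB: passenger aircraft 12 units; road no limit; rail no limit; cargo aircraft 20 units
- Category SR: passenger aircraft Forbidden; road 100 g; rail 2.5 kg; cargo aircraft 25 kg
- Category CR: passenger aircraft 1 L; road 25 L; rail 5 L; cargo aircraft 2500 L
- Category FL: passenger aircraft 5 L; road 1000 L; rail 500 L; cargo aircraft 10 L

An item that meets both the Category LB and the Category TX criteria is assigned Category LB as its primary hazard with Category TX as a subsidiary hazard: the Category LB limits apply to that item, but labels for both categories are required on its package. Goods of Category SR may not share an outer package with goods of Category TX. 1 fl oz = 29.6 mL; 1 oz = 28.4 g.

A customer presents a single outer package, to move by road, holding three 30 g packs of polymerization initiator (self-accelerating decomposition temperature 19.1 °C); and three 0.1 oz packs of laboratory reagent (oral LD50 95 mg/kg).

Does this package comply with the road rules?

No

With self-accelerating decomposition temperature 19.1 °C (≤ 55 °C), the polymerization initiator falls in Category SR.
Oral LD50 95 mg/kg meets the Category TX criterion (Toxic), so the laboratory reagent is Category TX.
Category SR quantity: three 30 g packs = 90 g.
90 g is within the road limit of 100 g for Category SR.
Category TX quantity: three 0.1 oz packs = 8.52 g.
That is within the Category TX road limit of 10 g.
Category SR and Category TX may not share an outer package.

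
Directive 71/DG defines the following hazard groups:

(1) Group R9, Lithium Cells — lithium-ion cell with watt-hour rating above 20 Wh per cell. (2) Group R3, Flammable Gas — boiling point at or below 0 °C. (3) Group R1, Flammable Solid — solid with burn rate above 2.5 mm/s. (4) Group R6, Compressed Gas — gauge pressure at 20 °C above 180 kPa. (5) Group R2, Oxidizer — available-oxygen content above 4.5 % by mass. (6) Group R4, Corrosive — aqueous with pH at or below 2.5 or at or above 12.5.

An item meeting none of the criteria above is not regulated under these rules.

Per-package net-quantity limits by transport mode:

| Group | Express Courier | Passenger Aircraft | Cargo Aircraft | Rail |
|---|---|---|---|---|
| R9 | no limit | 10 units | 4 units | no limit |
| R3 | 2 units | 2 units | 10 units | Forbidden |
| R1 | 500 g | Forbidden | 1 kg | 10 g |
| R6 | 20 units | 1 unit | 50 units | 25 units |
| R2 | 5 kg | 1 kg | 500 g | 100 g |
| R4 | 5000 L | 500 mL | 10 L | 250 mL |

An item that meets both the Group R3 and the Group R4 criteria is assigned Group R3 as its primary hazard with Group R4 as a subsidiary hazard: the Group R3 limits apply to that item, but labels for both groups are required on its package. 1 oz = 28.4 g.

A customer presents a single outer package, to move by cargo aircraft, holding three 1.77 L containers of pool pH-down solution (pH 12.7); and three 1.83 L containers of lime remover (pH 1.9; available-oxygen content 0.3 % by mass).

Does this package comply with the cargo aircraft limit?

No

pH 12.7 meets the Group R4 criterion (Corrosive), so the pool pH-down solution is Group R4.
The lime remover has pH 1.9, which is ≤ 2.5, so it is Group R4 (Corrosive).
Total Group R4: (three 1.77 L containers = 5.31 L) + (three 1.83 L containers = 5.49 L) = 10.8 L.
That exceeds the Group R4 cargo aircraft limit of 10 L.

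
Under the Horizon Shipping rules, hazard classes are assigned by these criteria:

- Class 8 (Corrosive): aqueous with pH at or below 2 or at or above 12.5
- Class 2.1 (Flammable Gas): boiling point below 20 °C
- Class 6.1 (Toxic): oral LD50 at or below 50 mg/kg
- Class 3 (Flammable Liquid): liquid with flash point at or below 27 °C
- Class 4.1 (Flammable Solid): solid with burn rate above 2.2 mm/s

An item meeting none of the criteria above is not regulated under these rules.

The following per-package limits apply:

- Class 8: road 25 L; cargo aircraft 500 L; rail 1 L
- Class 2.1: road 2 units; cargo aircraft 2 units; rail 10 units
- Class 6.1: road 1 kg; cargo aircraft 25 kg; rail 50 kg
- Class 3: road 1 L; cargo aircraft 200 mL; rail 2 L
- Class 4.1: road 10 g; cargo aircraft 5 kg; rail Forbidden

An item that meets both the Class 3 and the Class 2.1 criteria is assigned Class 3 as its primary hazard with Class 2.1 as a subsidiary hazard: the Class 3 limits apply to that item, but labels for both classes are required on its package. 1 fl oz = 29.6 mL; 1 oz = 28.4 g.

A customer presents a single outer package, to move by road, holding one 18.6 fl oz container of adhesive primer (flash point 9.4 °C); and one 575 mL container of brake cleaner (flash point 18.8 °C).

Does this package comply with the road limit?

No

Flash point 9.4 °C meets the Class 3 criterion (Flammable Liquid), so the adhesive primer is Class 3.
Flash point 18.8 °C meets the Class 3 criterion (Flammable Liquid), so the brake cleaner is Class 3.
Total Class 3: (one 18.6 fl oz container = 550.56 mL) + 575 mL = 1125.56 mL.
1125.56 mL exceeds the road limit of 1 L for Class 3.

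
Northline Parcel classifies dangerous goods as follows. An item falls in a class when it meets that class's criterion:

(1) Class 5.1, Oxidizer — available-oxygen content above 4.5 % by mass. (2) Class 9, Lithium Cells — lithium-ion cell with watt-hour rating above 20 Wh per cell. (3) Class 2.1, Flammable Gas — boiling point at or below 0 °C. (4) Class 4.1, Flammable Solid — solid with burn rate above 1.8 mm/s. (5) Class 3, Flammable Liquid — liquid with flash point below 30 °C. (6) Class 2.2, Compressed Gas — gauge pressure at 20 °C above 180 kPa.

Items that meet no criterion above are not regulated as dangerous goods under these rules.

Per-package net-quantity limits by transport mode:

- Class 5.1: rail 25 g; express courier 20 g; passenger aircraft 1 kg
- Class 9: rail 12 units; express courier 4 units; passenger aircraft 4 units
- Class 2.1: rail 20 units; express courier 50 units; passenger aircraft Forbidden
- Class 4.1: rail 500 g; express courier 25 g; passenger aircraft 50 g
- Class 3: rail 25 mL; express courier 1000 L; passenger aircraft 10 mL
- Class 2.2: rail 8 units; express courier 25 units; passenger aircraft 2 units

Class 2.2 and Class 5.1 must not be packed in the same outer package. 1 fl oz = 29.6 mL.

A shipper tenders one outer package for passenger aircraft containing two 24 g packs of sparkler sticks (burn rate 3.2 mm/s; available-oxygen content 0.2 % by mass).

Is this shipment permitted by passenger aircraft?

Yes

Burn rate 3.2 mm/s meets the Class 4.1 criterion (Flammable Solid), so the sparkler sticks are Class 4.1.
Class 4.1 quantity: two 24 g packs = 48 g.
48 g ≤ 50 g (passenger aircraft limit, Class 4.1) — within limit.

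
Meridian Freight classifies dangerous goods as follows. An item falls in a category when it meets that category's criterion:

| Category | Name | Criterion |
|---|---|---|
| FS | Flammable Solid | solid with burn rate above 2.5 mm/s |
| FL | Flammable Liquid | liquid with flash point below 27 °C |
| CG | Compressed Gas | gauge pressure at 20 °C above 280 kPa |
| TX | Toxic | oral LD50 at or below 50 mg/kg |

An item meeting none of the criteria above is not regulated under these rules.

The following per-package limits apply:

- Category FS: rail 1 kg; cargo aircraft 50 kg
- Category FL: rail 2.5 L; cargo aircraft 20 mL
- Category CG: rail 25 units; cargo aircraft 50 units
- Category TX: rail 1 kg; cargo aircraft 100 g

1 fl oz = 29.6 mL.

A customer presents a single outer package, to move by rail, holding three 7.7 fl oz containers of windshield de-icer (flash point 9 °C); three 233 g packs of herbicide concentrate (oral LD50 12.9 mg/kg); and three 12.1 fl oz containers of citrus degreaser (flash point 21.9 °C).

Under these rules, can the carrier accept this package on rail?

The windshield de-icer has flash point 9 °C, which is < 27 °C, so it is Category FL (Flammable Liquid).
Oral LD50 12.9 mg/kg meets the Category TX criterion (Toxic), so the herbicide concentrate is Category TX.
The citrus degreaser has flash point 21.9 °C, which is < 27 °C, so it is Category FL (Flammable Liquid).
Category FL net quantity: (three 7.7 fl oz containers = 683.76 mL) + (three 12.1 fl oz containers = 1074.48 mL) = 1758.24 mL.
1758.24 mL ≤ 2.5 L (rail limit, Category FL) — within limit.
Category TX quantity: three 233 g packs = 699 g.
That is within the Category TX rail limit of 1 kg.
Every hazard category is within its rail limit and no segregation rule is violated.

Yes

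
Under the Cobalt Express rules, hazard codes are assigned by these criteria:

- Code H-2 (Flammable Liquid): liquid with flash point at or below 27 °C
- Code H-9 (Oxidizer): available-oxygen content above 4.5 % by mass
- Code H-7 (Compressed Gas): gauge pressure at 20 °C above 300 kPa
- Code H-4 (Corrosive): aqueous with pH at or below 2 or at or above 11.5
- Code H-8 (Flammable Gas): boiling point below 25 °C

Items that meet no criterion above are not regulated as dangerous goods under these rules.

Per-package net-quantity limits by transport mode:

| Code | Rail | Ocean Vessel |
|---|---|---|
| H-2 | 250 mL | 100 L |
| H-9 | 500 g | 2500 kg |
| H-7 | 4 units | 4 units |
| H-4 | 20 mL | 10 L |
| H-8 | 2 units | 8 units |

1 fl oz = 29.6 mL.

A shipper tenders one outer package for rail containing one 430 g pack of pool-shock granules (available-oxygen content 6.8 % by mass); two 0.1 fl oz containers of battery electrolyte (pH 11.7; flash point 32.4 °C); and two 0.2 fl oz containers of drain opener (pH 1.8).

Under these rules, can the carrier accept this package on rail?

Pool-shock granules: available-oxygen content 6.8 % by mass > 4.5 % by mass → Code H-9 (Oxidizer).
The battery electrolyte has pH 11.7, which is ≥ 11.5, so it is Code H-4 (Corrosive).
Drain opener: pH 1.8 ≤ 2 → Code H-4 (Corrosive).
Code H-4 net quantity: (two 0.1 fl oz containers = 5.92 mL) + (two 0.2 fl oz containers = 11.84 mL) = 17.76 mL.
17.76 mL is within the rail limit of 20 mL for Code H-4.
Code H-9 quantity: 430 g.
430 g is within the rail limit of 500 g for Code H-9.
Every hazard code is within its rail limit and no segregation rule is violated.

Yes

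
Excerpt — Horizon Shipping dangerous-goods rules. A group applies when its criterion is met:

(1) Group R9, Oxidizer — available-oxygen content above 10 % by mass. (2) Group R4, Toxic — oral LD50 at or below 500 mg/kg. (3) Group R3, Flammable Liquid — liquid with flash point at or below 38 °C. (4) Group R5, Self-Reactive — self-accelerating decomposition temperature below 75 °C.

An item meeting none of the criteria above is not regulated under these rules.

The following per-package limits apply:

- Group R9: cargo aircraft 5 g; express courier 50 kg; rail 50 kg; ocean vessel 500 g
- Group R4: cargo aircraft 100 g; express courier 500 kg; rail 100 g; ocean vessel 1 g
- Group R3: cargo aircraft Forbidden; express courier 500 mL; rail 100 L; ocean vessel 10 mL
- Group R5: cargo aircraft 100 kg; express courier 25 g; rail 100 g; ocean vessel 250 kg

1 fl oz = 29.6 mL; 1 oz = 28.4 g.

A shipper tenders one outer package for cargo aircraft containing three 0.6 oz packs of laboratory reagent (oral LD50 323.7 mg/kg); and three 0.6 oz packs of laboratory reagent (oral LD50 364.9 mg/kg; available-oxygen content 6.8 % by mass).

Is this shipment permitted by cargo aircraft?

No

Laboratory reagent: oral LD50 323.7 mg/kg ≤ 500 mg/kg → Group R4 (Toxic).
The laboratory reagent has oral LD50 364.9 mg/kg, which is ≤ 500 mg/kg, so it is Group R4 (Toxic).
Total Group R4: (three 0.6 oz packs = 51.12 g) + (three 0.6 oz packs = 51.12 g) = 102.24 g.
102.24 g exceeds the cargo aircraft limit of 100 g for Group R4.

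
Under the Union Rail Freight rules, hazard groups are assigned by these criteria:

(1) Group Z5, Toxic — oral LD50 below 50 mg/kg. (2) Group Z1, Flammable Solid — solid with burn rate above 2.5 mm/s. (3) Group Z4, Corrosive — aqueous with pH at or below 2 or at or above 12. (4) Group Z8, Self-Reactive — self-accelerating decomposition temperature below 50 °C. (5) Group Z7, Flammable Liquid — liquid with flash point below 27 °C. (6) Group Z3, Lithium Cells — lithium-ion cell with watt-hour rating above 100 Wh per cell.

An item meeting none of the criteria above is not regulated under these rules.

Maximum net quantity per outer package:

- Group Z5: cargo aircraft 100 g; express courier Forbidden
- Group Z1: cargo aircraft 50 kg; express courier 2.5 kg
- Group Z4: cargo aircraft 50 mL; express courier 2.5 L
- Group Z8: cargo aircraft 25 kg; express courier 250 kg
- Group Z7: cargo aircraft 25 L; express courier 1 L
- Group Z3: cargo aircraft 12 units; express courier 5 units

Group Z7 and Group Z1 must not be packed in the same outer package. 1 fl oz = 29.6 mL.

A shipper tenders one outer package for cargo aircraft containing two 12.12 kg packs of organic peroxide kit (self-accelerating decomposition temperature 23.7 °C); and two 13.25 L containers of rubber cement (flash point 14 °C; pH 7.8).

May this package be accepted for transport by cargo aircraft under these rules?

No

With self-accelerating decomposition temperature 23.7 °C (< 50 °C), the organic peroxide kit falls in Group Z8.
The rubber cement has flash point 14 °C, which is < 27 °C, so it is Group Z7 (Flammable Liquid).
Group Z7 quantity: two 13.25 L containers = 26.5 L.
That exceeds the Group Z7 cargo aircraft limit of 25 L.
Group Z8 quantity: two 12.12 kg packs = 24.24 kg.
24.24 kg ≤ 25 kg (cargo aircraft limit, Group Z8) — within limit.
The segregation rule (Group Z7 with Group Z1) does not apply to Group Z7 with Group Z8.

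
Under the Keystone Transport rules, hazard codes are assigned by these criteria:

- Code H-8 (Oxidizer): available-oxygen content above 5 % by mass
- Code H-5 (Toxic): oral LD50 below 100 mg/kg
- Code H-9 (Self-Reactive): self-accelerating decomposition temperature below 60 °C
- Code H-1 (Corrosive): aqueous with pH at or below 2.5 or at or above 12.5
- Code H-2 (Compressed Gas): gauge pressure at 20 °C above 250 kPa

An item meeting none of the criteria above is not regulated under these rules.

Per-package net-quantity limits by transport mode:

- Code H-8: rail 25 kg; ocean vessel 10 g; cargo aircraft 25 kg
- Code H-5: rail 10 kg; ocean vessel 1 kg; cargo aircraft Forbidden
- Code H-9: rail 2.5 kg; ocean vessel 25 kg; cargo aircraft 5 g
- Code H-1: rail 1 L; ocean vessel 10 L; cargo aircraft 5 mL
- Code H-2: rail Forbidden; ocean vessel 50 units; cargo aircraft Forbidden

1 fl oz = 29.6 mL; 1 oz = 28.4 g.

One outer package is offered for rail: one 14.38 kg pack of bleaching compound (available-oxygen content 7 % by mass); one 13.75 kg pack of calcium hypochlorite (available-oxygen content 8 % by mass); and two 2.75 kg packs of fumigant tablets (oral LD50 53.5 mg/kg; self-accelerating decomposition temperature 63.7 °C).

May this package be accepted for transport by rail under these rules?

No

Bleaching compound: available-oxygen content 7 % by mass > 5 % by mass → Code H-8 (Oxidizer).
Available-oxygen content 8 % by mass meets the Code H-8 criterion (Oxidizer), so the calcium hypochlorite is Code H-8.
The fumigant tablets have oral LD50 53.5 mg/kg, which is < 100 mg/kg, so they are Code H-5 (Toxic).
Total Code H-8: 14.38 kg + 13.75 kg = 28.13 kg.
28.13 kg > 25 kg (rail limit, Code H-8) — over the limit.
Code H-5 quantity: two 2.75 kg packs = 5.5 kg.
That is within the Code H-5 rail limit of 10 kg.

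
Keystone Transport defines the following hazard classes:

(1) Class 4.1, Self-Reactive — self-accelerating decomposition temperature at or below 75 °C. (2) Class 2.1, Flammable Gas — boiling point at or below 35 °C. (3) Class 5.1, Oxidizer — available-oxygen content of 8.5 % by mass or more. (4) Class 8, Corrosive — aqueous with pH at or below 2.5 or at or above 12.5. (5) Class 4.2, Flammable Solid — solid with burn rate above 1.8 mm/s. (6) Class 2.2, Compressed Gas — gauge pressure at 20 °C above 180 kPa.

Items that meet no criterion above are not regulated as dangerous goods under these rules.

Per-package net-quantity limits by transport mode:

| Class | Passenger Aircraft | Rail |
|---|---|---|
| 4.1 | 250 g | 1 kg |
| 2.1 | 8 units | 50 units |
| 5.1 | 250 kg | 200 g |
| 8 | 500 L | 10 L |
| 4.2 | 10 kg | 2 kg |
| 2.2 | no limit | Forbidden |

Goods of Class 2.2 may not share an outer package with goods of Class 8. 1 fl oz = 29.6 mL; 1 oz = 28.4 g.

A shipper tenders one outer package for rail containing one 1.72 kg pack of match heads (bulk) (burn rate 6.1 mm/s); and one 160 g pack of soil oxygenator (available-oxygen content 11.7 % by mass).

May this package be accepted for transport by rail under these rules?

Burn rate 6.1 mm/s meets the Class 4.2 criterion (Flammable Solid), so the match heads (bulk) are Class 4.2.
Available-oxygen content 11.7 % by mass meets the Class 5.1 criterion (Oxidizer), so the soil oxygenator is Class 5.1.
Class 5.1 quantity: 160 g.
That is within the Class 5.1 rail limit of 200 g.
Class 4.2 quantity: 1.72 kg.
1.72 kg is within the rail limit of 2 kg for Class 4.2.
The segregation rule (Class 2.2 with Class 8) does not apply to Class 5.1 with Class 4.2.
Every hazard class is within its rail limit and no segregation rule is violated.

Yes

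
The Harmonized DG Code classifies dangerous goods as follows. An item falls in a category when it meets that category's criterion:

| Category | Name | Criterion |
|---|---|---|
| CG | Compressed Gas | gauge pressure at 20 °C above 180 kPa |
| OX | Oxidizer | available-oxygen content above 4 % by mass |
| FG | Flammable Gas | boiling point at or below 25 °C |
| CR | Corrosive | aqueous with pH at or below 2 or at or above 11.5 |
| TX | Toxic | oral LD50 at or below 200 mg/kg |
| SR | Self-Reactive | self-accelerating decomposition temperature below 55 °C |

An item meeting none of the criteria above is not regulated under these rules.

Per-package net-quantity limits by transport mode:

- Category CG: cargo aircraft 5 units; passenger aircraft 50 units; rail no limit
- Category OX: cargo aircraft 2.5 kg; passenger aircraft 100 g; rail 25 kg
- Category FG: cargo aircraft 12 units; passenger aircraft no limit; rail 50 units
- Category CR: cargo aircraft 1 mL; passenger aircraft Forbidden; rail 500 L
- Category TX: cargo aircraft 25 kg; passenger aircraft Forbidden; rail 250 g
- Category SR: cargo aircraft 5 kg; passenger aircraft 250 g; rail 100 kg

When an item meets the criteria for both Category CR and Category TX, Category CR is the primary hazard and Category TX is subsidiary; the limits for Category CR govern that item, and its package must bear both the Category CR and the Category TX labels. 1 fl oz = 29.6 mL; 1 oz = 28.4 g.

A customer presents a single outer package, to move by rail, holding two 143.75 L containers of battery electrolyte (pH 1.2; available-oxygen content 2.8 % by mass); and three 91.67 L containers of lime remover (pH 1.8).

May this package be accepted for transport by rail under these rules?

No

pH 1.2 meets the Category CR criterion (Corrosive), so the battery electrolyte is Category CR.
Lime remover: pH 1.8 ≤ 2 → Category CR (Corrosive).
Category CR net quantity: (two 143.75 L containers = 287.5 L) + (three 91.67 L containers = 275.01 L) = 562.51 L.
That exceeds the Category CR rail limit of 500 L.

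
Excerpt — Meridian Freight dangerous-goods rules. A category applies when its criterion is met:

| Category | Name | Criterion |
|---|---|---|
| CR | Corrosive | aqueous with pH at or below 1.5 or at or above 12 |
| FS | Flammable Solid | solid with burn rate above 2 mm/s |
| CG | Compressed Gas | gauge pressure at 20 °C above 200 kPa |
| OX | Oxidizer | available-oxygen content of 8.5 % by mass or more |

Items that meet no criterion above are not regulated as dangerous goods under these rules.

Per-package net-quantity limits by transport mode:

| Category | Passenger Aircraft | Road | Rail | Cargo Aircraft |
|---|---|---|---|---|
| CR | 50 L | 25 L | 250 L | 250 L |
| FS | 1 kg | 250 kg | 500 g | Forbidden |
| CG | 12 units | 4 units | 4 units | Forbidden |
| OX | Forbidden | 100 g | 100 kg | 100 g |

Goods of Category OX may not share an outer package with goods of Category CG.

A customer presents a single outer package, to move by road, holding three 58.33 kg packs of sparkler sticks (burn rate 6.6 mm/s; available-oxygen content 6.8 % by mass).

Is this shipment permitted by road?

Yes

Sparkler sticks: burn rate 6.6 mm/s > 2 mm/s → Category FS (Flammable Solid).
Category FS quantity: three 58.33 kg packs = 174.99 kg.
174.99 kg is within the road limit of 250 kg for Category FS.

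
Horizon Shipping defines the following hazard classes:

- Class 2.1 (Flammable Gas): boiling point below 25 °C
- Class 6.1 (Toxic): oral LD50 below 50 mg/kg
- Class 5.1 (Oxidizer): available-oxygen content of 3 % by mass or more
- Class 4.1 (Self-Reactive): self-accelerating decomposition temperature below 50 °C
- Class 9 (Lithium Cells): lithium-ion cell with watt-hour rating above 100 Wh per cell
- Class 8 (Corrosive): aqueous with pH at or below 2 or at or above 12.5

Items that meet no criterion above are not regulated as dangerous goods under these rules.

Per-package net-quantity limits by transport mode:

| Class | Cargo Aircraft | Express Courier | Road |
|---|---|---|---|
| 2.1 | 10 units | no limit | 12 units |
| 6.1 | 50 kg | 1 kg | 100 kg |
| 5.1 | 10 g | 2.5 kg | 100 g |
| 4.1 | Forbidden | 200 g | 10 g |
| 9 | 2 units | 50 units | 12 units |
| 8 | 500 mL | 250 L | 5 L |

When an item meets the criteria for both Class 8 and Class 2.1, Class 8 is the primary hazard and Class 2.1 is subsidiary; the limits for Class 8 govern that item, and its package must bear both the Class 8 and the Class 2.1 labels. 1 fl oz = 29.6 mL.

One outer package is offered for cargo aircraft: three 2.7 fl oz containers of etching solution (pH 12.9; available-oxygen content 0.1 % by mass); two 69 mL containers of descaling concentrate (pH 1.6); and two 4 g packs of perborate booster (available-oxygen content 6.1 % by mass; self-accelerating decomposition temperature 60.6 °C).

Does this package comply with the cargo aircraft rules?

The etching solution has pH 12.9, which is ≥ 12.5, so it is Class 8 (Corrosive).
Descaling concentrate: pH 1.6 ≤ 2 → Class 8 (Corrosive).
The perborate booster has available-oxygen content 6.1 % by mass, which is ≥ 3 % by mass, so it is Class 5.1 (Oxidizer).
Total Class 8: (three 2.7 fl oz containers = 239.76 mL) + (two 69 mL containers = 138 mL) = 377.76 mL.
That is within the Class 8 cargo aircraft limit of 500 mL.
Class 5.1 quantity: two 4 g packs = 8 g.
8 g ≤ 10 g (cargo aircraft limit, Class 5.1) — within limit.
Every hazard class is within its cargo aircraft limit and no segregation rule is violated.

Yes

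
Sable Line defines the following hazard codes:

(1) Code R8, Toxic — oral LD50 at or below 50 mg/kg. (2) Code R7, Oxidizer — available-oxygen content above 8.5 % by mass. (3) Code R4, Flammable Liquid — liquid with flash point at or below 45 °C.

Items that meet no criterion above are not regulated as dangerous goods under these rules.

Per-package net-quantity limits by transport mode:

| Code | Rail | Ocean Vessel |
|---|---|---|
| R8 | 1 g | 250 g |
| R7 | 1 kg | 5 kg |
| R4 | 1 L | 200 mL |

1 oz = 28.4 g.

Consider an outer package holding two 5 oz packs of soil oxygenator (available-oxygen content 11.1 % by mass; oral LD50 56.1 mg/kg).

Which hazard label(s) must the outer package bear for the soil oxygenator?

Code R7

The soil oxygenator has available-oxygen content 11.1 % by mass, which is > 8.5 % by mass, so it is Code R7 (Oxidizer).
Only the Code R7 label is required.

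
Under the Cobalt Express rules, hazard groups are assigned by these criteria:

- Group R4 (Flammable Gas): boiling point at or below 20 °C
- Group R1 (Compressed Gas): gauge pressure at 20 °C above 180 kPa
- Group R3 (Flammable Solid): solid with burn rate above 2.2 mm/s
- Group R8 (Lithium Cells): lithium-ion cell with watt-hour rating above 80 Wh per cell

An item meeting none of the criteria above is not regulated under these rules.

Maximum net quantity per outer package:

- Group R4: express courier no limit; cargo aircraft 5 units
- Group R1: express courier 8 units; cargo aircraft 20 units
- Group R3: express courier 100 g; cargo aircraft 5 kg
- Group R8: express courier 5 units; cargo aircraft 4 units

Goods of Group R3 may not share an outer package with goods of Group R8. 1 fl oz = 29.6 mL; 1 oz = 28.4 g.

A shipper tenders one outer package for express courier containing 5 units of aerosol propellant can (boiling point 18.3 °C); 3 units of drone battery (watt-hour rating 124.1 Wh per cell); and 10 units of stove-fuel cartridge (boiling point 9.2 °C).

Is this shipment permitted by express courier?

Yes

With boiling point 18.3 °C (≤ 20 °C), the aerosol propellant can falls in Group R4.
Drone battery: watt-hour rating 124.1 Wh per cell > 80 Wh per cell → Group R8 (Lithium Cells).
Boiling point 9.2 °C meets the Group R4 criterion (Flammable Gas), so the stove-fuel cartridge is Group R4.
Group R4 net quantity: 5 units + 10 units = 15 units.
Group R4 has no per-package limit by express courier.
Group R8 quantity: 3 units.
3 units ≤ 5 units (express courier limit, Group R8) — within limit.
The segregation rule (Group R3 with Group R8) does not apply to Group R4 with Group R8.
Every hazard group is within its express courier limit and no segregation rule is violated.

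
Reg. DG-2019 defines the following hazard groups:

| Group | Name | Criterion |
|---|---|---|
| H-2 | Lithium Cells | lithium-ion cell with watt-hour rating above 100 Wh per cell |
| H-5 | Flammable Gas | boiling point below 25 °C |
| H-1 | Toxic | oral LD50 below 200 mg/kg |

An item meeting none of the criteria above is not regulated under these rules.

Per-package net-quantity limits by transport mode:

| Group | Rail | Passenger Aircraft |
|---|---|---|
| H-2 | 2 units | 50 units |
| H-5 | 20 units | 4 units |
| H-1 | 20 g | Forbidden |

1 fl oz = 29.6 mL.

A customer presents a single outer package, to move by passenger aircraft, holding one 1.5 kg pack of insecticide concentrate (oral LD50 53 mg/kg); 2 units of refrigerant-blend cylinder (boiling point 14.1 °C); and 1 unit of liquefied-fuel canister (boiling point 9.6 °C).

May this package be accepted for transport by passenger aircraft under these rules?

The insecticide concentrate has oral LD50 53 mg/kg, which is < 200 mg/kg, so it is Group H-1 (Toxic).
The refrigerant-blend cylinder has boiling point 14.1 °C, which is < 25 °C, so it is Group H-5 (Flammable Gas).
With boiling point 9.6 °C (< 25 °C), the liquefied-fuel canister falls in Group H-5.
Group H-1 quantity: 1.5 kg.
By passenger aircraft, Group H-1 is Forbidden regardless of quantity.
Total Group H-5: 2 units + 1 unit = 3 units.
3 units ≤ 4 units (passenger aircraft limit, Group H-5) — within limit.

No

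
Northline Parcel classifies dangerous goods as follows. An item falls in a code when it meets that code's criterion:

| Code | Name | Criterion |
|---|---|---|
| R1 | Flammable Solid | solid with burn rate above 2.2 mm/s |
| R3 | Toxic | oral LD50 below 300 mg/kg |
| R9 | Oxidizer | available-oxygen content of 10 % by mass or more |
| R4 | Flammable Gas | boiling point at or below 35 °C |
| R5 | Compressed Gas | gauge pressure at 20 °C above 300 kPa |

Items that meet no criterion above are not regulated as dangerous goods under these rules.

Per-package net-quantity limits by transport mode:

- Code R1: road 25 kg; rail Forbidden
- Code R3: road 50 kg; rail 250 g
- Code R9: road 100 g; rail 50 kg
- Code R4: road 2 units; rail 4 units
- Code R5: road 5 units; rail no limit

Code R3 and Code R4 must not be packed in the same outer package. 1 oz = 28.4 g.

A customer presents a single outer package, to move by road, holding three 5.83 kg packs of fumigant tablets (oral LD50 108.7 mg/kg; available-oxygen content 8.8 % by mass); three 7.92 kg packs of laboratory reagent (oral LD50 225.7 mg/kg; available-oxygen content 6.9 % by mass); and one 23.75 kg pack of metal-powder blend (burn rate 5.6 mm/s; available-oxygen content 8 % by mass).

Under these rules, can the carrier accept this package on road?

Yes

With oral LD50 108.7 mg/kg (< 300 mg/kg), the fumigant tablets fall in Code R3.
The laboratory reagent has oral LD50 225.7 mg/kg, which is < 300 mg/kg, so it is Code R3 (Toxic).
Metal-powder blend: burn rate 5.6 mm/s > 2.2 mm/s → Code R1 (Flammable Solid).
Code R3 net quantity: (three 5.83 kg packs = 17.49 kg) + (three 7.92 kg packs = 23.76 kg) = 41.25 kg.
That is within the Code R3 road limit of 50 kg.
Code R1 quantity: 23.75 kg.
That is within the Code R1 road limit of 25 kg.
The segregation rule (Code R3 with Code R4) does not apply to Code R3 with Code R1.
Every hazard code is within its road limit and no segregation rule is violated.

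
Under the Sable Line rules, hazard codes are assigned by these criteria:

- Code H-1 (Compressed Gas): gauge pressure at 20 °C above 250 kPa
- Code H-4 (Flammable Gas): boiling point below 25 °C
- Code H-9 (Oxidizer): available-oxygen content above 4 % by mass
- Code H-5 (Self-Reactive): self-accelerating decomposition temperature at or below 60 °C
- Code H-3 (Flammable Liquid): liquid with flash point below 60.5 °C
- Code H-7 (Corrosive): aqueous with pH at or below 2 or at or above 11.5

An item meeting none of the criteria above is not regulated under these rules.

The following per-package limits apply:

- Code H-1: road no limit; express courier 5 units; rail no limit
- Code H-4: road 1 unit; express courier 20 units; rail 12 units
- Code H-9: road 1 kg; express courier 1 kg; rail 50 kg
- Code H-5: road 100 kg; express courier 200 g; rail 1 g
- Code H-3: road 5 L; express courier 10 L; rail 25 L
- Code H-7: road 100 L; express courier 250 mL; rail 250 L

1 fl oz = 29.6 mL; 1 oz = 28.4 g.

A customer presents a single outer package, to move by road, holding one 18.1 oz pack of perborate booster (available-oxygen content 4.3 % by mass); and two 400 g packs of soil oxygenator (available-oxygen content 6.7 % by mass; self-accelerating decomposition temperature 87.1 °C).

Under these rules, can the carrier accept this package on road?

No

The perborate booster has available-oxygen content 4.3 % by mass, which is > 4 % by mass, so it is Code H-9 (Oxidizer).
Available-oxygen content 6.7 % by mass meets the Code H-9 criterion (Oxidizer), so the soil oxygenator is Code H-9.
Total Code H-9: (one 18.1 oz pack = 514.04 g) + (two 400 g packs = 800 g) = 1314.04 g.
1314.04 g exceeds the road limit of 1 kg for Code H-9.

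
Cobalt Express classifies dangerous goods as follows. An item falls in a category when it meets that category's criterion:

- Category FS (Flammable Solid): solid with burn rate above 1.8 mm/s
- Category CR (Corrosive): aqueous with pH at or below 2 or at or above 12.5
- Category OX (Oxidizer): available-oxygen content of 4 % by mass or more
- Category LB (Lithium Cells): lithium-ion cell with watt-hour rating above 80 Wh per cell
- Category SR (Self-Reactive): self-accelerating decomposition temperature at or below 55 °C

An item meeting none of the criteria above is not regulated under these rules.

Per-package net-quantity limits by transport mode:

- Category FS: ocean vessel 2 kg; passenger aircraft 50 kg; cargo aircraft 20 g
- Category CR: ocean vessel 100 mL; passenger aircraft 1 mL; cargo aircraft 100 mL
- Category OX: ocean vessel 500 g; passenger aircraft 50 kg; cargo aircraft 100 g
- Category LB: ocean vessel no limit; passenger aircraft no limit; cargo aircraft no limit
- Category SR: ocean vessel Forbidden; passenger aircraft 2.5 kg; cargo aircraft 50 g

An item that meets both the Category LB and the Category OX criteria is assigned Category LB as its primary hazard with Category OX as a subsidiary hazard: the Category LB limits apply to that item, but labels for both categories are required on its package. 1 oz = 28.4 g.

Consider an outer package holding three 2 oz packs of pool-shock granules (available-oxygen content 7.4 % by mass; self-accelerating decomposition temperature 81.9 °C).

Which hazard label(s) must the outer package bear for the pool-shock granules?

Category OX

With available-oxygen content 7.4 % by mass (≥ 4 % by mass), the pool-shock granules fall in Category OX.
Only the Category OX label is required.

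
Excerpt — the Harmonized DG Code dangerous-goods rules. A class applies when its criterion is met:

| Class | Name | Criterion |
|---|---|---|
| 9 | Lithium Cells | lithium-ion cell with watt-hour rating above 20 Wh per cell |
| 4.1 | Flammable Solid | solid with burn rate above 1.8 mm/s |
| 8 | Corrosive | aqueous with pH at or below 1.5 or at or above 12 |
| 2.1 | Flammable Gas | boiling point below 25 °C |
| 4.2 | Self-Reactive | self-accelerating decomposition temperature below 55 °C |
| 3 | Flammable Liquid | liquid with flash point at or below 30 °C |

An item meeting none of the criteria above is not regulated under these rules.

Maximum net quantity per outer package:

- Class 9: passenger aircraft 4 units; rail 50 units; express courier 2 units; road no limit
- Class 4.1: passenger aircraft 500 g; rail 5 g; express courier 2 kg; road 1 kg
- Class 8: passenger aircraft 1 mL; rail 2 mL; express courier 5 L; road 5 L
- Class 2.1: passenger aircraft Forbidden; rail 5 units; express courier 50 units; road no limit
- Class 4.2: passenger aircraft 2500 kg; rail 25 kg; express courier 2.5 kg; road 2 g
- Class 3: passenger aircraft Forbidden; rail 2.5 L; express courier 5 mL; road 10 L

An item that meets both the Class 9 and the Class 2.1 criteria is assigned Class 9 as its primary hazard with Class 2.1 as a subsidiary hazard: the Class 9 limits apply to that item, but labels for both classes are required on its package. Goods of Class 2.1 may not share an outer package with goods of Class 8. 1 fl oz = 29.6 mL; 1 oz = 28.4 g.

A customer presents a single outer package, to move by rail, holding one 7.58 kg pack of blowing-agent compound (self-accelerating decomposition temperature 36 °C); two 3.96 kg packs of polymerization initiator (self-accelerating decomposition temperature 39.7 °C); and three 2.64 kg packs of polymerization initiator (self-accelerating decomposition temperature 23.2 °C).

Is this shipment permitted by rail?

With self-accelerating decomposition temperature 36 °C (< 55 °C), the blowing-agent compound falls in Class 4.2.
Self-accelerating decomposition temperature 39.7 °C meets the Class 4.2 criterion (Self-Reactive), so the polymerization initiator is Class 4.2.
Polymerization initiator: self-accelerating decomposition temperature 23.2 °C < 55 °C → Class 4.2 (Self-Reactive).
Total Class 4.2: 7.58 kg + (two 3.96 kg packs = 7.92 kg) + (three 2.64 kg packs = 7.92 kg) = 23.42 kg.
23.42 kg is within the rail limit of 25 kg for Class 4.2.

Yes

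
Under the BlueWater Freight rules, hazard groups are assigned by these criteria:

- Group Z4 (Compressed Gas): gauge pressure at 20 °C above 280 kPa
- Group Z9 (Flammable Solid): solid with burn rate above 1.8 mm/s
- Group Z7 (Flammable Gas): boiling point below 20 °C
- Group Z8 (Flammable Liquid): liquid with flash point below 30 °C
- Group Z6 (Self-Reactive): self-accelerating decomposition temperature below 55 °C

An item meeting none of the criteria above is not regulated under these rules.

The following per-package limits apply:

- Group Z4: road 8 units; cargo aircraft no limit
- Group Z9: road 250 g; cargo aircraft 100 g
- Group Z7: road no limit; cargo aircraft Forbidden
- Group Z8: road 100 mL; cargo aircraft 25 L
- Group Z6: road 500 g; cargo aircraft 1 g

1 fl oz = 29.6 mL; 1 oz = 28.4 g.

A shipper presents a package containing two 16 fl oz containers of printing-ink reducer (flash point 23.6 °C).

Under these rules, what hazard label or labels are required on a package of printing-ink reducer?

Group Z8

Printing-ink reducer: flash point 23.6 °C < 30 °C → Group Z8 (Flammable Liquid).
Only the Group Z8 label is required.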